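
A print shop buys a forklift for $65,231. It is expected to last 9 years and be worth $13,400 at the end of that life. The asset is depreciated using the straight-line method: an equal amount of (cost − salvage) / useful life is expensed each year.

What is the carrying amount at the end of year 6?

$30,677

Depreciable base = $65,231 − $13,400 = $51,831.
Annual expense = $51,831 / 9 = $5,759.
End of year 1: book value $59,472.
End of year 2: book value $53,713.
End of year 3: book value $47,954.
End of year 4: book value $42,195.
End of year 5: book value $36,436.
End of year 6: book value $30,677.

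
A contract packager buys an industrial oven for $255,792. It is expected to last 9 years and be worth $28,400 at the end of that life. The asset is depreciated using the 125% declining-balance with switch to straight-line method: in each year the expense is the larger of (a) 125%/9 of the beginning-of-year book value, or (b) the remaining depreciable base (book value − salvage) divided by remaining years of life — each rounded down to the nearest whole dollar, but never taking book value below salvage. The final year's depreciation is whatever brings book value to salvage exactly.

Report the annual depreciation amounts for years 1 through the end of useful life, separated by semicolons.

$35,526; $30,592; $26,343; $22,684; $22,449; $22,449; $22,449; $22,450; $22,450

Depreciable base = $255,792 − $28,400 = $227,392.
Year 1: DB = ⌊$255,792 × 125%/9⌋ = $35,526; SL = ⌊$227,392/9⌋ = $25,265 → take DB $35,526. Book value $220,266.
Year 2: DB = ⌊$220,266 × 125%/9⌋ = $30,592; SL = ⌊$191,866/8⌋ = $23,983 → take DB $30,592. Book value $189,674.
Year 3: DB = ⌊$189,674 × 125%/9⌋ = $26,343; SL = ⌊$161,274/7⌋ = $23,039 → take DB $26,343. Book value $163,331.
Year 4: DB = ⌊$163,331 × 125%/9⌋ = $22,684; SL = ⌊$134,931/6⌋ = $22,488 → take DB $22,684. Book value $140,647.
Year 5: DB = ⌊$140,647 × 125%/9⌋ = $19,534; SL = ⌊$112,247/5⌋ = $22,449 → take SL $22,449. Book value $118,198.
Year 6: DB = ⌊$118,198 × 125%/9⌋ = $16,416; SL = ⌊$89,798/4⌋ = $22,449 → take SL $22,449. Book value $95,749.
Year 7: DB = ⌊$95,749 × 125%/9⌋ = $13,298; SL = ⌊$67,349/3⌋ = $22,449 → take SL $22,449. Book value $73,300.
Year 8: DB = ⌊$73,300 × 125%/9⌋ = $10,180; SL = ⌊$44,900/2⌋ = $22,450 → take SL $22,450. Book value $50,850.
Year 9 (final): $50,850 − $28,400 = $22,450. Book value $28,400.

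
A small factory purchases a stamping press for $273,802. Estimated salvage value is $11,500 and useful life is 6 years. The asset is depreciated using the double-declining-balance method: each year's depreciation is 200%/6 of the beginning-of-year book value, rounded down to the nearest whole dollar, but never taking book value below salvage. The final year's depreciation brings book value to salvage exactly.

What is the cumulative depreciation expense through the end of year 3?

Depreciable base = $273,802 − $11,500 = $262,302.
Year 1: ⌊$273,802 × 200%/6⌋ = $91,267. Book value $182,535.
Year 2: ⌊$182,535 × 200%/6⌋ = $60,845. Book value $121,690.
Year 3: ⌊$121,690 × 200%/6⌋ = $40,563. Book value $81,127.
Accumulated through year 3 = $273,802 − $81,127 = $192,675.

$192,675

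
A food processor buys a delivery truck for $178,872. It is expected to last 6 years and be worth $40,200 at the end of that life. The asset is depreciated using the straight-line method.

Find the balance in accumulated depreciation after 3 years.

Depreciable base = $178,872 − $40,200 = $138,672.
Annual expense = $138,672 / 6 = $23,112.
End of year 1: book value $155,760.
End of year 2: book value $132,648.
End of year 3: book value $109,536.
Accumulated through year 3 = $178,872 − $109,536 = $69,336.

$69,336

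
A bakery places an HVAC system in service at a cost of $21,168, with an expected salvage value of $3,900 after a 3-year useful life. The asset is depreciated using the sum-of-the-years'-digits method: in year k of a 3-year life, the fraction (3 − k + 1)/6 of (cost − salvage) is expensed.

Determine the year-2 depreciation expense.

Depreciable base = $21,168 − $3,900 = $17,268.
Sum of the years' digits = 3+2+1 = 6.
Year 1: $17,268 × 3/6 = $8,634. Book value $12,534.
Year 2: $17,268 × 2/6 = $5,756. Book value $6,778.

$5,756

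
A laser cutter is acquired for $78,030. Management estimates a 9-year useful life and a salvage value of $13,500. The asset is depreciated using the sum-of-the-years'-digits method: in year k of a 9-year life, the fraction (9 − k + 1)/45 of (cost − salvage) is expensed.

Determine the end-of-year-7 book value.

$17,802

Depreciable base = $78,030 − $13,500 = $64,530.
Sum of the years' digits = 9+8+7+6+5+4+3+2+1 = 45.
Year 1: $64,530 × 9/45 = $12,906. Book value $65,124.
Year 2: $64,530 × 8/45 = $11,472. Book value $53,652.
Year 3: $64,530 × 7/45 = $10,038. Book value $43,614.
Year 4: $64,530 × 6/45 = $8,604. Book value $35,010.
Year 5: $64,530 × 5/45 = $7,170. Book value $27,840.
Year 6: $64,530 × 4/45 = $5,736. Book value $22,104.
Year 7: $64,530 × 3/45 = $4,302. Book value $17,802.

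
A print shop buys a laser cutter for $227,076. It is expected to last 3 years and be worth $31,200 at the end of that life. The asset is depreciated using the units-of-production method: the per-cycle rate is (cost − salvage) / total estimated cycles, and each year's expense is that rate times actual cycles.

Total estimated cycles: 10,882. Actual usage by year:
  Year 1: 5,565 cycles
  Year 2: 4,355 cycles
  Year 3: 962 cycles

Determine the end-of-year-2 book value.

Depreciable base = $227,076 − $31,200 = $195,876.
Rate = $195,876 / 10,882 cycles = $18 per cycle.
Year 1: 5,565 × $18 = $100,170. Book value $126,906.
Year 2: 4,355 × $18 = $78,390. Book value $48,516.

$48,516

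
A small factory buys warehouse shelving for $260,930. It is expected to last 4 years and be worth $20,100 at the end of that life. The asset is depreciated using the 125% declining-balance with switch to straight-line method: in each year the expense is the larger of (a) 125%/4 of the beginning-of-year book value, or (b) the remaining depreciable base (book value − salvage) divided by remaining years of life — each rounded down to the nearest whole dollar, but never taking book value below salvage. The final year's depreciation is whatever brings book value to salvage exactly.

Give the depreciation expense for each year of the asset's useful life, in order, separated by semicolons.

$81,540; $56,059; $51,615; $51,616

Depreciable base = $260,930 − $20,100 = $240,830.
Year 1: DB = ⌊$260,930 × 125%/4⌋ = $81,540; SL = ⌊$240,830/4⌋ = $60,207 → take DB $81,540. Book value $179,390.
Year 2: DB = ⌊$179,390 × 125%/4⌋ = $56,059; SL = ⌊$159,290/3⌋ = $53,096 → take DB $56,059. Book value $123,331.
Year 3: DB = ⌊$123,331 × 125%/4⌋ = $38,540; SL = ⌊$103,231/2⌋ = $51,615 → take SL $51,615. Book value $71,716.
Year 4 (final): $71,716 − $20,100 = $51,616. Book value $20,100.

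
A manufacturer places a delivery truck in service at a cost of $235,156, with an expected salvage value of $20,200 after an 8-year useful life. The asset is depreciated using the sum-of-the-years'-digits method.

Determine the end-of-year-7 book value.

Depreciable base = $235,156 − $20,200 = $214,956.
Sum of the years' digits = 8+7+6+5+4+3+2+1 = 36.
Year 1: $214,956 × 8/36 = $47,768. Book value $187,388.
Year 2: $214,956 × 7/36 = $41,797. Book value $145,591.
Year 3: $214,956 × 6/36 = $35,826. Book value $109,765.
Year 4: $214,956 × 5/36 = $29,855. Book value $79,910.
Year 5: $214,956 × 4/36 = $23,884. Book value $56,026.
Year 6: $214,956 × 3/36 = $17,913. Book value $38,113.
Year 7: $214,956 × 2/36 = $11,942. Book value $26,171.

$26,171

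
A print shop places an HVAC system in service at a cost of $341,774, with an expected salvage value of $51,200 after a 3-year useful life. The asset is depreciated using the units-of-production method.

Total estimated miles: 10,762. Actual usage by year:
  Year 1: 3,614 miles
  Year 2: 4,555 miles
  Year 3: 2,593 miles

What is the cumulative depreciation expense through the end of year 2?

Depreciable base = $341,774 − $51,200 = $290,574.
Rate = $290,574 / 10,762 miles = $27 per mile.
Year 1: 3,614 × $27 = $97,578. Book value $244,196.
Year 2: 4,555 × $27 = $122,985. Book value $121,211.
Accumulated through year 2 = $341,774 − $121,211 = $220,563.

$220,563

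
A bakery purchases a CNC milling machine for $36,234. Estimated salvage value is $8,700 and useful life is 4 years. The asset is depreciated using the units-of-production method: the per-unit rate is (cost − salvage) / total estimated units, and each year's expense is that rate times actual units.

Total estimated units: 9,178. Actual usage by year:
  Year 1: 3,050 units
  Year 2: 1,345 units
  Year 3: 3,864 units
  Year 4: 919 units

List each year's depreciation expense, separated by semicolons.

$9,150; $4,035; $11,592; $2,757

Depreciable base = $36,234 − $8,700 = $27,534.
Rate = $27,534 / 9,178 units = $3 per unit.
Year 1: 3,050 × $3 = $9,150. Book value $27,084.
Year 2: 1,345 × $3 = $4,035. Book value $23,049.
Year 3: 3,864 × $3 = $11,592. Book value $11,457.
Year 4: 919 × $3 = $2,757. Book value $8,700.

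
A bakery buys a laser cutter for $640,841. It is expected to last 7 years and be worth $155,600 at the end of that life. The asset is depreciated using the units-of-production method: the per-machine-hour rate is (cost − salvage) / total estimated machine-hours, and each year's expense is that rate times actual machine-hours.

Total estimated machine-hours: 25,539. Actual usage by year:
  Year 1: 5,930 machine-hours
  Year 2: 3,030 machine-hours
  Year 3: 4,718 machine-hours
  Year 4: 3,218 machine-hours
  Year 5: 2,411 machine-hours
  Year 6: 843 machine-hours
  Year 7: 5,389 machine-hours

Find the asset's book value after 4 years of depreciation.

Depreciable base = $640,841 − $155,600 = $485,241.
Rate = $485,241 / 25,539 machine-hours = $19 per machine-hour.
Year 1: 5,930 × $19 = $112,670. Book value $528,171.
Year 2: 3,030 × $19 = $57,570. Book value $470,601.
Year 3: 4,718 × $19 = $89,642. Book value $380,959.
Year 4: 3,218 × $19 = $61,142. Book value $319,817.

$319,817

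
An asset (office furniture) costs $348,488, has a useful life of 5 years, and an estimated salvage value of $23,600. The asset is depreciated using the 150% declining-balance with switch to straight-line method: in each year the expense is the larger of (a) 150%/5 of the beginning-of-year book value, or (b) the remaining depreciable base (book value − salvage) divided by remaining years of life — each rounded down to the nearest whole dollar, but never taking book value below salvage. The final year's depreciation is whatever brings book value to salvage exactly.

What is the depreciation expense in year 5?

Depreciable base = $348,488 − $23,600 = $324,888.
Year 1: DB = ⌊$348,488 × 150%/5⌋ = $104,546; SL = ⌊$324,888/5⌋ = $64,977 → take DB $104,546. Book value $243,942.
Year 2: DB = ⌊$243,942 × 150%/5⌋ = $73,182; SL = ⌊$220,342/4⌋ = $55,085 → take DB $73,182. Book value $170,760.
Year 3: DB = ⌊$170,760 × 150%/5⌋ = $51,228; SL = ⌊$147,160/3⌋ = $49,053 → take DB $51,228. Book value $119,532.
Year 4: DB = ⌊$119,532 × 150%/5⌋ = $35,859; SL = ⌊$95,932/2⌋ = $47,966 → take SL $47,966. Book value $71,566.
Year 5 (final): $71,566 − $23,600 = $47,966. Book value $23,600.

$47,966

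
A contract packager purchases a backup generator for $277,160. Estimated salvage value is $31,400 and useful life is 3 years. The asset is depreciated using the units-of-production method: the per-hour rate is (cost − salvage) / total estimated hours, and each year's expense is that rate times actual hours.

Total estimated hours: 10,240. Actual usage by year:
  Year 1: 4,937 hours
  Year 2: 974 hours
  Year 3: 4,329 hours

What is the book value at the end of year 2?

$135,296

Depreciable base = $277,160 − $31,400 = $245,760.
Rate = $245,760 / 10,240 hours = $24 per hour.
Year 1: 4,937 × $24 = $118,488. Book value $158,672.
Year 2: 974 × $24 = $23,376. Book value $135,296.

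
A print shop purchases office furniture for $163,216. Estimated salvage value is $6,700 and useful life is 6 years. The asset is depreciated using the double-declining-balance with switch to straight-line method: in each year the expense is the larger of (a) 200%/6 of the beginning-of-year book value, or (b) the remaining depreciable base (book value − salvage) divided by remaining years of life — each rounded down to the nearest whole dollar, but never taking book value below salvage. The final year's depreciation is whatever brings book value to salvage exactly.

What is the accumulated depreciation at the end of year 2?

Depreciable base = $163,216 − $6,700 = $156,516.
Year 1: DB = ⌊$163,216 × 200%/6⌋ = $54,405; SL = ⌊$156,516/6⌋ = $26,086 → take DB $54,405. Book value $108,811.
Year 2: DB = ⌊$108,811 × 200%/6⌋ = $36,270; SL = ⌊$102,111/5⌋ = $20,422 → take DB $36,270. Book value $72,541.
Accumulated through year 2 = $163,216 − $72,541 = $90,675.

$90,675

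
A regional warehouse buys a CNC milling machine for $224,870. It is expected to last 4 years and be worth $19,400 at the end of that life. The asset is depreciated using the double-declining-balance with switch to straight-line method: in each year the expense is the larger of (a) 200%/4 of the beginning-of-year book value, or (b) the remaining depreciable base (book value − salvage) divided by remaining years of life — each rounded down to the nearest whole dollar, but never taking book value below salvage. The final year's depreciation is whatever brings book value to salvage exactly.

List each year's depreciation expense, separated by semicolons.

$112,435; $56,217; $28,109; $8,709

Depreciable base = $224,870 − $19,400 = $205,470.
Year 1: DB = ⌊$224,870 × 200%/4⌋ = $112,435; SL = ⌊$205,470/4⌋ = $51,367 → take DB $112,435. Book value $112,435.
Year 2: DB = ⌊$112,435 × 200%/4⌋ = $56,217; SL = ⌊$93,035/3⌋ = $31,011 → take DB $56,217. Book value $56,218.
Year 3: DB = ⌊$56,218 × 200%/4⌋ = $28,109; SL = ⌊$36,818/2⌋ = $18,409 → take DB $28,109. Book value $28,109.
Year 4 (final): $28,109 − $19,400 = $8,709. Book value $19,400.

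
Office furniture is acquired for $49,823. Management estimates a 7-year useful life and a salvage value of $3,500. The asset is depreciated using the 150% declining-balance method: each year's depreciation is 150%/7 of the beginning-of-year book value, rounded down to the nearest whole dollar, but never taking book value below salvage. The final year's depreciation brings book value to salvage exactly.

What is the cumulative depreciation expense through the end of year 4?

Depreciable base = $49,823 − $3,500 = $46,323.
Year 1: ⌊$49,823 × 150%/7⌋ = $10,676. Book value $39,147.
Year 2: ⌊$39,147 × 150%/7⌋ = $8,388. Book value $30,759.
Year 3: ⌊$30,759 × 150%/7⌋ = $6,591. Book value $24,168.
Year 4: ⌊$24,168 × 150%/7⌋ = $5,178. Book value $18,990.
Accumulated through year 4 = $49,823 − $18,990 = $30,833.

$30,833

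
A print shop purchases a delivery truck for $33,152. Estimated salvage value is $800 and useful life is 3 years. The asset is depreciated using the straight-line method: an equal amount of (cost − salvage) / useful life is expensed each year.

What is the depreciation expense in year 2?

Depreciable base = $33,152 − $800 = $32,352.
Annual expense = $32,352 / 3 = $10,784.

$10,784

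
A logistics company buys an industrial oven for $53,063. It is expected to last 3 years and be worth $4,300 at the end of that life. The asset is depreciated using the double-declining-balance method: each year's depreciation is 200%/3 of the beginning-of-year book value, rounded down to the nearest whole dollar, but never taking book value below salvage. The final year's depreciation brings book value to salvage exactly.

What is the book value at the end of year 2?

Depreciable base = $53,063 − $4,300 = $48,763.
Year 1: ⌊$53,063 × 200%/3⌋ = $35,375. Book value $17,688.
Year 2: ⌊$17,688 × 200%/3⌋ = $11,792. Book value $5,896.

$5,896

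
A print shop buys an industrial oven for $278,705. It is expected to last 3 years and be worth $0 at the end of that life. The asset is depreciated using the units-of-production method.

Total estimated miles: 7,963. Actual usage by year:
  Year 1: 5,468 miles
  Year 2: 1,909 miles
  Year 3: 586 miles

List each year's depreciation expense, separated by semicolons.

Depreciable base = $278,705 − $0 = $278,705.
Rate = $278,705 / 7,963 miles = $35 per mile.
Year 1: 5,468 × $35 = $191,380. Book value $87,325.
Year 2: 1,909 × $35 = $66,815. Book value $20,510.
Year 3: 586 × $35 = $20,510. Book value $0.

$191,380; $66,815; $20,510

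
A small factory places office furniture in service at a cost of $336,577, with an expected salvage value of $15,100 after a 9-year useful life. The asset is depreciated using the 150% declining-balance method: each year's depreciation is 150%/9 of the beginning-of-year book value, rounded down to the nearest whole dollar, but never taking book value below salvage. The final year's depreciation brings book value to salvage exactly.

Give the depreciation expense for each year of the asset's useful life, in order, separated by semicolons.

$56,096; $46,746; $38,955; $32,463; $27,052; $22,544; $18,786; $15,655; $63,180

Depreciable base = $336,577 − $15,100 = $321,477.
Year 1: ⌊$336,577 × 150%/9⌋ = $56,096. Book value $280,481.
Year 2: ⌊$280,481 × 150%/9⌋ = $46,746. Book value $233,735.
Year 3: ⌊$233,735 × 150%/9⌋ = $38,955. Book value $194,780.
Year 4: ⌊$194,780 × 150%/9⌋ = $32,463. Book value $162,317.
Year 5: ⌊$162,317 × 150%/9⌋ = $27,052. Book value $135,265.
Year 6: ⌊$135,265 × 150%/9⌋ = $22,544. Book value $112,721.
Year 7: ⌊$112,721 × 150%/9⌋ = $18,786. Book value $93,935.
Year 8: ⌊$93,935 × 150%/9⌋ = $15,655. Book value $78,280.
Year 9 (final): $78,280 − $15,100 = $63,180. Book value $15,100.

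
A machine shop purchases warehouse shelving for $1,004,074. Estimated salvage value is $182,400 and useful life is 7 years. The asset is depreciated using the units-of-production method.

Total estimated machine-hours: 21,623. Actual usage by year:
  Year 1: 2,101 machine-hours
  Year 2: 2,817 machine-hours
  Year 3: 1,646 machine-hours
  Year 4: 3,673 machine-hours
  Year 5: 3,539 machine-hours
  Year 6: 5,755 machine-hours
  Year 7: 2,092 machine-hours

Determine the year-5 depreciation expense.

Depreciable base = $1,004,074 − $182,400 = $821,674.
Rate = $821,674 / 21,623 machine-hours = $38 per machine-hour.
Year 1: 2,101 × $38 = $79,838. Book value $924,236.
Year 2: 2,817 × $38 = $107,046. Book value $817,190.
Year 3: 1,646 × $38 = $62,548. Book value $754,642.
Year 4: 3,673 × $38 = $139,574. Book value $615,068.
Year 5: 3,539 × $38 = $134,482. Book value $480,586.

$134,482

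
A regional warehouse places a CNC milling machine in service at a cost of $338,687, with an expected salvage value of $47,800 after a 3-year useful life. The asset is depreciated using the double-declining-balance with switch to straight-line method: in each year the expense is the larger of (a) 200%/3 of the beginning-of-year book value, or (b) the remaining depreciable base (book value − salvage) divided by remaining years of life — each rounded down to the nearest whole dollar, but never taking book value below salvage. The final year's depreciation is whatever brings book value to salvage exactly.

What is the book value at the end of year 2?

Depreciable base = $338,687 − $47,800 = $290,887.
Year 1: DB = ⌊$338,687 × 200%/3⌋ = $225,791; SL = ⌊$290,887/3⌋ = $96,962 → take DB $225,791. Book value $112,896.
Year 2: DB = ⌊$112,896 × 200%/3⌋ = $75,264; SL = ⌊$65,096/2⌋ = $32,548 → take DB $75,264, capped at $65,096. Book value $47,800.

$47,800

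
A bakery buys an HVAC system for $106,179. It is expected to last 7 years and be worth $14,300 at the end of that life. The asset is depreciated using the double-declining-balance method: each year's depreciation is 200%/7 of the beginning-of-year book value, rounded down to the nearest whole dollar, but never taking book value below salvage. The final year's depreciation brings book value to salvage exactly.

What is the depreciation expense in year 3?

Depreciable base = $106,179 − $14,300 = $91,879.
Year 1: ⌊$106,179 × 200%/7⌋ = $30,336. Book value $75,843.
Year 2: ⌊$75,843 × 200%/7⌋ = $21,669. Book value $54,174.
Year 3: ⌊$54,174 × 200%/7⌋ = $15,478. Book value $38,696.

$15,478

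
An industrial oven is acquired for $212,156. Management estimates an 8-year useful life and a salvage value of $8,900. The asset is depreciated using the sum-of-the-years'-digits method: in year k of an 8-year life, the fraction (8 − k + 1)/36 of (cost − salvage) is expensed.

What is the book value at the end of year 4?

$65,360

Depreciable base = $212,156 − $8,900 = $203,256.
Sum of the years' digits = 8+7+6+5+4+3+2+1 = 36.
Year 1: $203,256 × 8/36 = $45,168. Book value $166,988.
Year 2: $203,256 × 7/36 = $39,522. Book value $127,466.
Year 3: $203,256 × 6/36 = $33,876. Book value $93,590.
Year 4: $203,256 × 5/36 = $28,230. Book value $65,360.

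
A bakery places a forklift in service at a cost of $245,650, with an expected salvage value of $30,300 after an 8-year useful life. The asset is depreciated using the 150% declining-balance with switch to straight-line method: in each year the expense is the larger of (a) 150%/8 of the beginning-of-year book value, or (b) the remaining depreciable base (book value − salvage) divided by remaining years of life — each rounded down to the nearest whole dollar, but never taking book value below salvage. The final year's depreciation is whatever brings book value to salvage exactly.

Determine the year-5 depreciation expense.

$20,073

Depreciable base = $245,650 − $30,300 = $215,350.
Year 1: DB = ⌊$245,650 × 150%/8⌋ = $46,059; SL = ⌊$215,350/8⌋ = $26,918 → take DB $46,059. Book value $199,591.
Year 2: DB = ⌊$199,591 × 150%/8⌋ = $37,423; SL = ⌊$169,291/7⌋ = $24,184 → take DB $37,423. Book value $162,168.
Year 3: DB = ⌊$162,168 × 150%/8⌋ = $30,406; SL = ⌊$131,868/6⌋ = $21,978 → take DB $30,406. Book value $131,762.
Year 4: DB = ⌊$131,762 × 150%/8⌋ = $24,705; SL = ⌊$101,462/5⌋ = $20,292 → take DB $24,705. Book value $107,057.
Year 5: DB = ⌊$107,057 × 150%/8⌋ = $20,073; SL = ⌊$76,757/4⌋ = $19,189 → take DB $20,073. Book value $86,984.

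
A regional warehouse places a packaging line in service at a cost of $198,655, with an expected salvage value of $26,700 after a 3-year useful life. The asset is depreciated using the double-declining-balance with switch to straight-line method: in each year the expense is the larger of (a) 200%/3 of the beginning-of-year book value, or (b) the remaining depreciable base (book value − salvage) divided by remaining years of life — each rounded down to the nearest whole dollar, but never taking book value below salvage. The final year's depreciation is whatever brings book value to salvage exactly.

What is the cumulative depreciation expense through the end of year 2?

$171,955

Depreciable base = $198,655 − $26,700 = $171,955.
Year 1: DB = ⌊$198,655 × 200%/3⌋ = $132,436; SL = ⌊$171,955/3⌋ = $57,318 → take DB $132,436. Book value $66,219.
Year 2: DB = ⌊$66,219 × 200%/3⌋ = $44,146; SL = ⌊$39,519/2⌋ = $19,759 → take DB $44,146, capped at $39,519. Book value $26,700.
Accumulated through year 2 = $198,655 − $26,700 = $171,955.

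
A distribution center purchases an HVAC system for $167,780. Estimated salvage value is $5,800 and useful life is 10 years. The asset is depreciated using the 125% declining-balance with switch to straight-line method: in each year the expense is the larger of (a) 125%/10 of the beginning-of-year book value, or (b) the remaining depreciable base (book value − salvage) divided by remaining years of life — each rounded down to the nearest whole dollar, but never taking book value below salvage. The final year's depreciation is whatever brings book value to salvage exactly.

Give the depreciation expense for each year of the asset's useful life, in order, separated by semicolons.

$20,972; $18,351; $16,057; $15,228; $15,228; $15,228; $15,229; $15,229; $15,229; $15,229

Depreciable base = $167,780 − $5,800 = $161,980.
Year 1: DB = ⌊$167,780 × 125%/10⌋ = $20,972; SL = ⌊$161,980/10⌋ = $16,198 → take DB $20,972. Book value $146,808.
Year 2: DB = ⌊$146,808 × 125%/10⌋ = $18,351; SL = ⌊$141,008/9⌋ = $15,667 → take DB $18,351. Book value $128,457.
Year 3: DB = ⌊$128,457 × 125%/10⌋ = $16,057; SL = ⌊$122,657/8⌋ = $15,332 → take DB $16,057. Book value $112,400.
Year 4: DB = ⌊$112,400 × 125%/10⌋ = $14,050; SL = ⌊$106,600/7⌋ = $15,228 → take SL $15,228. Book value $97,172.
Year 5: DB = ⌊$97,172 × 125%/10⌋ = $12,146; SL = ⌊$91,372/6⌋ = $15,228 → take SL $15,228. Book value $81,944.
Year 6: DB = ⌊$81,944 × 125%/10⌋ = $10,243; SL = ⌊$76,144/5⌋ = $15,228 → take SL $15,228. Book value $66,716.
Year 7: DB = ⌊$66,716 × 125%/10⌋ = $8,339; SL = ⌊$60,916/4⌋ = $15,229 → take SL $15,229. Book value $51,487.
Year 8: DB = ⌊$51,487 × 125%/10⌋ = $6,435; SL = ⌊$45,687/3⌋ = $15,229 → take SL $15,229. Book value $36,258.
Year 9: DB = ⌊$36,258 × 125%/10⌋ = $4,532; SL = ⌊$30,458/2⌋ = $15,229 → take SL $15,229. Book value $21,029.
Year 10 (final): $21,029 − $5,800 = $15,229. Book value $5,800.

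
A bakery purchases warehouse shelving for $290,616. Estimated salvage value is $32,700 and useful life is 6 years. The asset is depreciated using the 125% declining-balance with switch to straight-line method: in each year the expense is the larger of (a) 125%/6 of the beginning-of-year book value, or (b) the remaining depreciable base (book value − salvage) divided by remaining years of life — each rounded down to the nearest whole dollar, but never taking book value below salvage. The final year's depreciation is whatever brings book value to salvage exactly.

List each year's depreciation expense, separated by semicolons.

Depreciable base = $290,616 − $32,700 = $257,916.
Year 1: DB = ⌊$290,616 × 125%/6⌋ = $60,545; SL = ⌊$257,916/6⌋ = $42,986 → take DB $60,545. Book value $230,071.
Year 2: DB = ⌊$230,071 × 125%/6⌋ = $47,931; SL = ⌊$197,371/5⌋ = $39,474 → take DB $47,931. Book value $182,140.
Year 3: DB = ⌊$182,140 × 125%/6⌋ = $37,945; SL = ⌊$149,440/4⌋ = $37,360 → take DB $37,945. Book value $144,195.
Year 4: DB = ⌊$144,195 × 125%/6⌋ = $30,040; SL = ⌊$111,495/3⌋ = $37,165 → take SL $37,165. Book value $107,030.
Year 5: DB = ⌊$107,030 × 125%/6⌋ = $22,297; SL = ⌊$74,330/2⌋ = $37,165 → take SL $37,165. Book value $69,865.
Year 6 (final): $69,865 − $32,700 = $37,165. Book value $32,700.

$60,545; $47,931; $37,945; $37,165; $37,165; $37,165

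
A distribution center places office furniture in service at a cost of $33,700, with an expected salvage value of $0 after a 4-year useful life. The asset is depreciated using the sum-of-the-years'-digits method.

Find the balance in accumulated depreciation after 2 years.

$23,590

Depreciable base = $33,700 − $0 = $33,700.
Sum of the years' digits = 4+3+2+1 = 10.
Year 1: $33,700 × 4/10 = $13,480. Book value $20,220.
Year 2: $33,700 × 3/10 = $10,110. Book value $10,110.
Accumulated through year 2 = $33,700 − $10,110 = $23,590.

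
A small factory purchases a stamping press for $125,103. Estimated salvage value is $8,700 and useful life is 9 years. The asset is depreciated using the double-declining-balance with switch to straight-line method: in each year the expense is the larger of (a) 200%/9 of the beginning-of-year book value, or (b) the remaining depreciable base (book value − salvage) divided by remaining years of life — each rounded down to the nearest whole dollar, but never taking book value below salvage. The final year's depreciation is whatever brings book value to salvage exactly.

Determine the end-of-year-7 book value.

Depreciable base = $125,103 − $8,700 = $116,403.
Year 1: DB = ⌊$125,103 × 200%/9⌋ = $27,800; SL = ⌊$116,403/9⌋ = $12,933 → take DB $27,800. Book value $97,303.
Year 2: DB = ⌊$97,303 × 200%/9⌋ = $21,622; SL = ⌊$88,603/8⌋ = $11,075 → take DB $21,622. Book value $75,681.
Year 3: DB = ⌊$75,681 × 200%/9⌋ = $16,818; SL = ⌊$66,981/7⌋ = $9,568 → take DB $16,818. Book value $58,863.
Year 4: DB = ⌊$58,863 × 200%/9⌋ = $13,080; SL = ⌊$50,163/6⌋ = $8,360 → take DB $13,080. Book value $45,783.
Year 5: DB = ⌊$45,783 × 200%/9⌋ = $10,174; SL = ⌊$37,083/5⌋ = $7,416 → take DB $10,174. Book value $35,609.
Year 6: DB = ⌊$35,609 × 200%/9⌋ = $7,913; SL = ⌊$26,909/4⌋ = $6,727 → take DB $7,913. Book value $27,696.
Year 7: DB = ⌊$27,696 × 200%/9⌋ = $6,154; SL = ⌊$18,996/3⌋ = $6,332 → take SL $6,332. Book value $21,364.

$21,364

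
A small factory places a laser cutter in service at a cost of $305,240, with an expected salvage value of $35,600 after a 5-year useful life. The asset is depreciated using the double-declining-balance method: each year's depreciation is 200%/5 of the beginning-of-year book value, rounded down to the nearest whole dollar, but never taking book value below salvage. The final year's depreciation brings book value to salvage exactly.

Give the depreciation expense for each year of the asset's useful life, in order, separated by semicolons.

$122,096; $73,257; $43,954; $26,373; $3,960

Depreciable base = $305,240 − $35,600 = $269,640.
Year 1: ⌊$305,240 × 200%/5⌋ = $122,096. Book value $183,144.
Year 2: ⌊$183,144 × 200%/5⌋ = $73,257. Book value $109,887.
Year 3: ⌊$109,887 × 200%/5⌋ = $43,954. Book value $65,933.
Year 4: ⌊$65,933 × 200%/5⌋ = $26,373. Book value $39,560.
Year 5 (final): $39,560 − $35,600 = $3,960. Book value $35,600.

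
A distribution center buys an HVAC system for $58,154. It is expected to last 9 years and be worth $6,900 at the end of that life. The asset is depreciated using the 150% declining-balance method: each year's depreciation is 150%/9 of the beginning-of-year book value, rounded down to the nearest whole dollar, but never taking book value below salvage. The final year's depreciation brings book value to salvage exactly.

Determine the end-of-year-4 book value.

Depreciable base = $58,154 − $6,900 = $51,254.
Year 1: ⌊$58,154 × 150%/9⌋ = $9,692. Book value $48,462.
Year 2: ⌊$48,462 × 150%/9⌋ = $8,077. Book value $40,385.
Year 3: ⌊$40,385 × 150%/9⌋ = $6,730. Book value $33,655.
Year 4: ⌊$33,655 × 150%/9⌋ = $5,609. Book value $28,046.

$28,046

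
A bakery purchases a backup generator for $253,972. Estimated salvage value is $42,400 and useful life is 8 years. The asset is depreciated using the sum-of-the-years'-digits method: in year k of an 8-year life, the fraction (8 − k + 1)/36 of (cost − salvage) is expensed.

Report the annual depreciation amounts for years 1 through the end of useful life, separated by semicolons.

$47,016; $41,139; $35,262; $29,385; $23,508; $17,631; $11,754; $5,877

Depreciable base = $253,972 − $42,400 = $211,572.
Sum of the years' digits = 8+7+6+5+4+3+2+1 = 36.
Year 1: $211,572 × 8/36 = $47,016. Book value $206,956.
Year 2: $211,572 × 7/36 = $41,139. Book value $165,817.
Year 3: $211,572 × 6/36 = $35,262. Book value $130,555.
Year 4: $211,572 × 5/36 = $29,385. Book value $101,170.
Year 5: $211,572 × 4/36 = $23,508. Book value $77,662.
Year 6: $211,572 × 3/36 = $17,631. Book value $60,031.
Year 7: $211,572 × 2/36 = $11,754. Book value $48,277.
Year 8: $211,572 × 1/36 = $5,877. Book value $42,400.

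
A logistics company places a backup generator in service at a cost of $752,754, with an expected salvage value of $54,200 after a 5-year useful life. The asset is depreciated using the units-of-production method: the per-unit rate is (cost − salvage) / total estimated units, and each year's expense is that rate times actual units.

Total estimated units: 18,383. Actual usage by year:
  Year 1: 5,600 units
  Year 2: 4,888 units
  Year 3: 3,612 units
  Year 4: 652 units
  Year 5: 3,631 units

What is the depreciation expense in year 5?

Depreciable base = $752,754 − $54,200 = $698,554.
Rate = $698,554 / 18,383 units = $38 per unit.
Year 1: 5,600 × $38 = $212,800. Book value $539,954.
Year 2: 4,888 × $38 = $185,744. Book value $354,210.
Year 3: 3,612 × $38 = $137,256. Book value $216,954.
Year 4: 652 × $38 = $24,776. Book value $192,178.
Year 5: 3,631 × $38 = $137,978. Book value $54,200.

$137,978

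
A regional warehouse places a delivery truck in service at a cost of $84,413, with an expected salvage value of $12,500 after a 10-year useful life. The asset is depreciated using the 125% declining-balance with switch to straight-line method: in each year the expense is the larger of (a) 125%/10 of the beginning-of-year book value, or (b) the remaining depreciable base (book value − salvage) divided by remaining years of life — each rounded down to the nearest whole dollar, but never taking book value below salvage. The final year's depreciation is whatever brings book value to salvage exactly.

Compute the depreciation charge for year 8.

$6,160

Depreciable base = $84,413 − $12,500 = $71,913.
Year 1: DB = ⌊$84,413 × 125%/10⌋ = $10,551; SL = ⌊$71,913/10⌋ = $7,191 → take DB $10,551. Book value $73,862.
Year 2: DB = ⌊$73,862 × 125%/10⌋ = $9,232; SL = ⌊$61,362/9⌋ = $6,818 → take DB $9,232. Book value $64,630.
Year 3: DB = ⌊$64,630 × 125%/10⌋ = $8,078; SL = ⌊$52,130/8⌋ = $6,516 → take DB $8,078. Book value $56,552.
Year 4: DB = ⌊$56,552 × 125%/10⌋ = $7,069; SL = ⌊$44,052/7⌋ = $6,293 → take DB $7,069. Book value $49,483.
Year 5: DB = ⌊$49,483 × 125%/10⌋ = $6,185; SL = ⌊$36,983/6⌋ = $6,163 → take DB $6,185. Book value $43,298.
Year 6: DB = ⌊$43,298 × 125%/10⌋ = $5,412; SL = ⌊$30,798/5⌋ = $6,159 → take SL $6,159. Book value $37,139.
Year 7: DB = ⌊$37,139 × 125%/10⌋ = $4,642; SL = ⌊$24,639/4⌋ = $6,159 → take SL $6,159. Book value $30,980.
Year 8: DB = ⌊$30,980 × 125%/10⌋ = $3,872; SL = ⌊$18,480/3⌋ = $6,160 → take SL $6,160. Book value $24,820.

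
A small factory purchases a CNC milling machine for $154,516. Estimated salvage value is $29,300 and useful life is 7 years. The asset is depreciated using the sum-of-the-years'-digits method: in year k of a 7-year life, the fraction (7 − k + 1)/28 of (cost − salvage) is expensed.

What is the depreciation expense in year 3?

Depreciable base = $154,516 − $29,300 = $125,216.
Sum of the years' digits = 7+6+5+4+3+2+1 = 28.
Year 1: $125,216 × 7/28 = $31,304. Book value $123,212.
Year 2: $125,216 × 6/28 = $26,832. Book value $96,380.
Year 3: $125,216 × 5/28 = $22,360. Book value $74,020.

$22,360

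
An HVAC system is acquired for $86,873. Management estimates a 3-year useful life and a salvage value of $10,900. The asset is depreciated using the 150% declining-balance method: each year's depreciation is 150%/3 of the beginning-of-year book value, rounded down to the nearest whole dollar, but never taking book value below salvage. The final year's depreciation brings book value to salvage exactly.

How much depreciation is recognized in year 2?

Depreciable base = $86,873 − $10,900 = $75,973.
Year 1: ⌊$86,873 × 150%/3⌋ = $43,436. Book value $43,437.
Year 2: ⌊$43,437 × 150%/3⌋ = $21,718. Book value $21,719.

$21,718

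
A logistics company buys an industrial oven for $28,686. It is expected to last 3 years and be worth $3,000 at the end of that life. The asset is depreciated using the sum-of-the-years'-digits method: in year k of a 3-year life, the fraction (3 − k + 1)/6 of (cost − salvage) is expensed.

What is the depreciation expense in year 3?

Depreciable base = $28,686 − $3,000 = $25,686.
Sum of the years' digits = 3+2+1 = 6.
Year 1: $25,686 × 3/6 = $12,843. Book value $15,843.
Year 2: $25,686 × 2/6 = $8,562. Book value $7,281.
Year 3: $25,686 × 1/6 = $4,281. Book value $3,000.

$4,281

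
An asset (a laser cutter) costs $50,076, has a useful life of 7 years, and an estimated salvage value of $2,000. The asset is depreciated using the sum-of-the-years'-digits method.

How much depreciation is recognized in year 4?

Depreciable base = $50,076 − $2,000 = $48,076.
Sum of the years' digits = 7+6+5+4+3+2+1 = 28.
Year 1: $48,076 × 7/28 = $12,019. Book value $38,057.
Year 2: $48,076 × 6/28 = $10,302. Book value $27,755.
Year 3: $48,076 × 5/28 = $8,585. Book value $19,170.
Year 4: $48,076 × 4/28 = $6,868. Book value $12,302.

$6,868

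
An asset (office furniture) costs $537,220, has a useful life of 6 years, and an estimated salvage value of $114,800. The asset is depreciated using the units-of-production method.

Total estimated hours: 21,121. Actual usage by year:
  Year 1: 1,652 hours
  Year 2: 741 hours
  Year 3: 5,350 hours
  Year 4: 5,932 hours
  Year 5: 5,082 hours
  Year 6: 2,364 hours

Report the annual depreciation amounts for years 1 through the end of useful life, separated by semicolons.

Depreciable base = $537,220 − $114,800 = $422,420.
Rate = $422,420 / 21,121 hours = $20 per hour.
Year 1: 1,652 × $20 = $33,040. Book value $504,180.
Year 2: 741 × $20 = $14,820. Book value $489,360.
Year 3: 5,350 × $20 = $107,000. Book value $382,360.
Year 4: 5,932 × $20 = $118,640. Book value $263,720.
Year 5: 5,082 × $20 = $101,640. Book value $162,080.
Year 6: 2,364 × $20 = $47,280. Book value $114,800.

$33,040; $14,820; $107,000; $118,640; $101,640; $47,280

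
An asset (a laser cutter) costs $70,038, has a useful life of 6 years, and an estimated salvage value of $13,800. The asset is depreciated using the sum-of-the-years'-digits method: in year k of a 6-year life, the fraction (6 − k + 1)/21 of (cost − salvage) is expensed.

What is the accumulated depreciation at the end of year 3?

$40,170

Depreciable base = $70,038 − $13,800 = $56,238.
Sum of the years' digits = 6+5+4+3+2+1 = 21.
Year 1: $56,238 × 6/21 = $16,068. Book value $53,970.
Year 2: $56,238 × 5/21 = $13,390. Book value $40,580.
Year 3: $56,238 × 4/21 = $10,712. Book value $29,868.
Accumulated through year 3 = $70,038 − $29,868 = $40,170.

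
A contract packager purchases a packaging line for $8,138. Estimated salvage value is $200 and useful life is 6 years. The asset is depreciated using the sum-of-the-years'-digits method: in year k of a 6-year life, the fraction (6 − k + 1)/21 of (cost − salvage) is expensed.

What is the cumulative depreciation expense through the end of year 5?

Depreciable base = $8,138 − $200 = $7,938.
Sum of the years' digits = 6+5+4+3+2+1 = 21.
Year 1: $7,938 × 6/21 = $2,268. Book value $5,870.
Year 2: $7,938 × 5/21 = $1,890. Book value $3,980.
Year 3: $7,938 × 4/21 = $1,512. Book value $2,468.
Year 4: $7,938 × 3/21 = $1,134. Book value $1,334.
Year 5: $7,938 × 2/21 = $756. Book value $578.
Accumulated through year 5 = $8,138 − $578 = $7,560.

$7,560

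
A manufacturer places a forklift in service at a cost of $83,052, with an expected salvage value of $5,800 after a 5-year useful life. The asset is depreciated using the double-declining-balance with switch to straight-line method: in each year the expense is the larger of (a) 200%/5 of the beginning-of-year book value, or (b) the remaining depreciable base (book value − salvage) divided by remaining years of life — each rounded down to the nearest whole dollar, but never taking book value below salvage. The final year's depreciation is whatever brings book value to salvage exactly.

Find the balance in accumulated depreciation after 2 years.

Depreciable base = $83,052 − $5,800 = $77,252.
Year 1: DB = ⌊$83,052 × 200%/5⌋ = $33,220; SL = ⌊$77,252/5⌋ = $15,450 → take DB $33,220. Book value $49,832.
Year 2: DB = ⌊$49,832 × 200%/5⌋ = $19,932; SL = ⌊$44,032/4⌋ = $11,008 → take DB $19,932. Book value $29,900.
Accumulated through year 2 = $83,052 − $29,900 = $53,152.

$53,152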